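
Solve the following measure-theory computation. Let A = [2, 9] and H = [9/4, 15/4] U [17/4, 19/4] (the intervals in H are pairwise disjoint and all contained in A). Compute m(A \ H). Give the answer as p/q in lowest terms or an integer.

The ambient interval has length m(A) = 9 - 2 = 7.
Since the holes are disjoint and sit inside A, by finite additivity
  m(H) = sum_i (b_i - a_i), and m(A \ H) = m(A) - m(H).
Computing the hole measures:
  m(H_1) = 15/4 - 9/4 = 3/2.
  m(H_2) = 19/4 - 17/4 = 1/2.
Summed: m(H) = 3/2 + 1/2 = 2.
So m(A \ H) = 7 - 2 = 5.

5


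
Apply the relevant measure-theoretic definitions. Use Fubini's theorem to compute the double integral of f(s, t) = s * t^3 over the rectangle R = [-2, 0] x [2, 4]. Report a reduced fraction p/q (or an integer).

f(s, t) is a tensor product of a function of s and a function of t, and both factors are bounded continuous (hence Lebesgue integrable) on the rectangle, so Fubini's theorem applies:
  integral_R f d(m x m) = (integral_a1^b1 s ds) * (integral_a2^b2 t^3 dt).
Inner integral in s: integral_{-2}^{0} s ds = (0^2 - (-2)^2)/2
  = -2.
Inner integral in t: integral_{2}^{4} t^3 dt = (4^4 - 2^4)/4
  = 60.
Product: (-2) * (60) = -120.

-120


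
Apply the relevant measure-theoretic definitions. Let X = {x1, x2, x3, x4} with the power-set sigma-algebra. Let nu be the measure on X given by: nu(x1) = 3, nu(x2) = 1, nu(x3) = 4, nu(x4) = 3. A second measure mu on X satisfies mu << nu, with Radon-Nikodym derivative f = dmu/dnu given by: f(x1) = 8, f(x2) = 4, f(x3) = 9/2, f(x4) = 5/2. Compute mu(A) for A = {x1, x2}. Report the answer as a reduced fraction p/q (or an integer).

By the defining property of the Radon-Nikodym derivative, for every measurable set A,
  mu(A) = integral_A f dnu.
Since nu is a discrete measure concentrated on the atoms of X, the integral over A reduces to the sum
  mu(A) = sum_{x in A} f(x) * nu({x}).
Computing each term:
  x1: f(x1) * nu(x1) = 8 * 3 = 24.
  x2: f(x2) * nu(x2) = 4 * 1 = 4.
Summing: mu(A) = 24 + 4 = 28.

28


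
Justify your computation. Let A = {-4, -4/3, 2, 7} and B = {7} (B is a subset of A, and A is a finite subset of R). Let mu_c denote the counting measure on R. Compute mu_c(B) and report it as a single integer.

Counting measure assigns mu_c(E) = |E| (number of elements) when E is finite.
B has 1 element(s), so mu_c(B) = 1.

1


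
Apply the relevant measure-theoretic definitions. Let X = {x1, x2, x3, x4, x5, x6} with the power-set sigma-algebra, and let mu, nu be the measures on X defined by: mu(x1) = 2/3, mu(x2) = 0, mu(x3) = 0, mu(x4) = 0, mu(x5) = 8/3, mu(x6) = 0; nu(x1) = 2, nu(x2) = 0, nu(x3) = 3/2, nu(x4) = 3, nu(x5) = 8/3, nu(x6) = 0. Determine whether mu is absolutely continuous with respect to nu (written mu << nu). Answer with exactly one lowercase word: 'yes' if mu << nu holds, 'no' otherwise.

mu << nu means: every nu-null measurable set is also mu-null; equivalently, for every atom x, if nu({x}) = 0 then mu({x}) = 0.
Checking each atom:
  x1: nu = 2 > 0 -> no constraint.
  x2: nu = 0, mu = 0 -> consistent with mu << nu.
  x3: nu = 3/2 > 0 -> no constraint.
  x4: nu = 3 > 0 -> no constraint.
  x5: nu = 8/3 > 0 -> no constraint.
  x6: nu = 0, mu = 0 -> consistent with mu << nu.
No atom violates the condition. Therefore mu << nu.

yes


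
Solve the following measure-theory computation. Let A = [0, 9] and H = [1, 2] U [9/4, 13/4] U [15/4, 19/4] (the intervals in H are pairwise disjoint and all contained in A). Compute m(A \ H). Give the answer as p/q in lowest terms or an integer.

The ambient interval has length m(A) = 9 - 0 = 9.
Since the holes are disjoint and sit inside A, by finite additivity
  m(H) = sum_i (b_i - a_i), and m(A \ H) = m(A) - m(H).
Computing the hole measures:
  m(H_1) = 2 - 1 = 1.
  m(H_2) = 13/4 - 9/4 = 1.
  m(H_3) = 19/4 - 15/4 = 1.
Summed: m(H) = 1 + 1 + 1 = 3.
So m(A \ H) = 9 - 3 = 6.

6


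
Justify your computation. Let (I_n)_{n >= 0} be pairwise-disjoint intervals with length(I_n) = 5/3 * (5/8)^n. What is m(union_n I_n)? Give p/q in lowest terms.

By countable additivity of the Lebesgue measure on pairwise disjoint measurable sets,
  m(union_{n >= 0} I_n) = sum_{n >= 0} m(I_n) = sum_{n >= 0} a * r^n,
  with a = 5/3 and r = 5/8.
Since 0 < r = 5/8 < 1, the geometric series converges:
  sum_{n >= 0} a * r^n = a / (1 - r).
  = 5/3 / (1 - 5/8)
  = 5/3 / (3/8)
  = 40/9.

40/9


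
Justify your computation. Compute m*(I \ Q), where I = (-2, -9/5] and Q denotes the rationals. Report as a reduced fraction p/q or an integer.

The interval I = (-2, -9/5] has m(I) = -9/5 - (-2) = 1/5 (endpoints are measure-zero, so open/closed/half-open agree). Write I = (I cap Q) u (I \ Q). The rationals in I are countable, so m*(I cap Q) = 0 (cover each rational by intervals whose total length is arbitrarily small). By countable subadditivity m*(I) <= m*(I cap Q) + m*(I \ Q), hence m*(I \ Q) >= m(I) = 1/5. The reverse inequality m*(I \ Q) <= m*(I) = 1/5 is trivial since (I \ Q) is a subset of I. Therefore m*(I \ Q) = 1/5.

1/5


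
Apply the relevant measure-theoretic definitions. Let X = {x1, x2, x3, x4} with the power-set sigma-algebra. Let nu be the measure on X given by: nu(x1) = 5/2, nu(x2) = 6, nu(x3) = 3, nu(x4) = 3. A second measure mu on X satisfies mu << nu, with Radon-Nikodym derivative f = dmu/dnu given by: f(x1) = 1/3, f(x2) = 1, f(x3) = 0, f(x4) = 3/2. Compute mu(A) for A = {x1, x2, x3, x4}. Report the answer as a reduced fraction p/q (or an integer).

By the defining property of the Radon-Nikodym derivative, for every measurable set A,
  mu(A) = integral_A f dnu.
Since nu is a discrete measure concentrated on the atoms of X, the integral over A reduces to the sum
  mu(A) = sum_{x in A} f(x) * nu({x}).
Computing each term:
  x1: f(x1) * nu(x1) = 1/3 * 5/2 = 5/6.
  x2: f(x2) * nu(x2) = 1 * 6 = 6.
  x3: f(x3) * nu(x3) = 0 * 3 = 0.
  x4: f(x4) * nu(x4) = 3/2 * 3 = 9/2.
Summing: mu(A) = 5/6 + 6 + 0 + 9/2 = 34/3.

34/3


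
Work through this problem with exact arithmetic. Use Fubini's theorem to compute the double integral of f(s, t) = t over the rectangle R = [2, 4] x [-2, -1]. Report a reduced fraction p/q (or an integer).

f(s, t) is a tensor product of a function of s and a function of t, and both factors are bounded continuous (hence Lebesgue integrable) on the rectangle, so Fubini's theorem applies:
  integral_R f d(m x m) = (integral_a1^b1 1 ds) * (integral_a2^b2 t dt).
Inner integral in s: integral_{2}^{4} 1 ds = (4^1 - 2^1)/1
  = 2.
Inner integral in t: integral_{-2}^{-1} t dt = ((-1)^2 - (-2)^2)/2
  = -3/2.
Product: (2) * (-3/2) = -3.

-3


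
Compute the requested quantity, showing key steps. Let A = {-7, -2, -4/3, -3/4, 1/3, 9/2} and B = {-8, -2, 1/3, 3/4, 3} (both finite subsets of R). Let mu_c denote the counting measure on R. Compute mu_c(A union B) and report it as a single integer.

Counting measure on a finite set equals cardinality. By inclusion-exclusion, |A union B| = |A| + |B| - |A cap B|.
|A| = 6, |B| = 5, |A cap B| = 2.
So mu_c(A union B) = 6 + 5 - 2 = 9.

9


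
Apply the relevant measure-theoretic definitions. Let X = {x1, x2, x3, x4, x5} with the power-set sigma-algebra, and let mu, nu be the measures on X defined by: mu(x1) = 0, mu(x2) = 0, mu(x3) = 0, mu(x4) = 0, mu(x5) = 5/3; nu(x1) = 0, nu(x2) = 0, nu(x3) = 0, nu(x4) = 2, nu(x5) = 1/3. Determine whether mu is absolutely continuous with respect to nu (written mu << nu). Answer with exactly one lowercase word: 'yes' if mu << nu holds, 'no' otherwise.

mu << nu means: every nu-null measurable set is also mu-null; equivalently, for every atom x, if nu({x}) = 0 then mu({x}) = 0.
Checking each atom:
  x1: nu = 0, mu = 0 -> consistent with mu << nu.
  x2: nu = 0, mu = 0 -> consistent with mu << nu.
  x3: nu = 0, mu = 0 -> consistent with mu << nu.
  x4: nu = 2 > 0 -> no constraint.
  x5: nu = 1/3 > 0 -> no constraint.
No atom violates the condition. Therefore mu << nu.

yes


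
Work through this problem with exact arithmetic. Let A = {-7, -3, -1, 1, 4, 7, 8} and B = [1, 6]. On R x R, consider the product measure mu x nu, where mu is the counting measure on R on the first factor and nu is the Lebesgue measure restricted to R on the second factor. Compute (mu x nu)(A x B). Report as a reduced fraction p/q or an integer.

For a measurable rectangle A x B, the product measure satisfies
  (mu x nu)(A x B) = mu(A) * nu(B).
  mu(A) = 7.
  nu(B) = 5.
  (mu x nu)(A x B) = 7 * 5 = 35.

35


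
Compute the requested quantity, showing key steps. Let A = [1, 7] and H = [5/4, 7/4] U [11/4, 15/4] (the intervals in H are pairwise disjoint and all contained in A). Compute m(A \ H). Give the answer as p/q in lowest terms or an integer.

The ambient interval has length m(A) = 7 - 1 = 6.
Since the holes are disjoint and sit inside A, by finite additivity
  m(H) = sum_i (b_i - a_i), and m(A \ H) = m(A) - m(H).
Computing the hole measures:
  m(H_1) = 7/4 - 5/4 = 1/2.
  m(H_2) = 15/4 - 11/4 = 1.
Summed: m(H) = 1/2 + 1 = 3/2.
So m(A \ H) = 6 - 3/2 = 9/2.

9/2


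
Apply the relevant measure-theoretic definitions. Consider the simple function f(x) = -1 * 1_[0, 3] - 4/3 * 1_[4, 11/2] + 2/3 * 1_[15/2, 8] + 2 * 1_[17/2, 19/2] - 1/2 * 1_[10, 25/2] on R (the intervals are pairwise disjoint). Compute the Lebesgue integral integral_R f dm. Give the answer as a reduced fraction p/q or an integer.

For a simple function f = sum_i c_i * 1_{A_i} with disjoint A_i,
  integral f dm = sum_i c_i * m(A_i).
Lengths of the A_i:
  m(A_1) = 3 - 0 = 3.
  m(A_2) = 11/2 - 4 = 3/2.
  m(A_3) = 8 - 15/2 = 1/2.
  m(A_4) = 19/2 - 17/2 = 1.
  m(A_5) = 25/2 - 10 = 5/2.
Contributions c_i * m(A_i):
  (-1) * (3) = -3.
  (-4/3) * (3/2) = -2.
  (2/3) * (1/2) = 1/3.
  (2) * (1) = 2.
  (-1/2) * (5/2) = -5/4.
Total: -3 - 2 + 1/3 + 2 - 5/4 = -47/12.

-47/12


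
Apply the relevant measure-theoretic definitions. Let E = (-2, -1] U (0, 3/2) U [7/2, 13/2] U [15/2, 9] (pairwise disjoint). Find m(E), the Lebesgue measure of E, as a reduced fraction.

For pairwise disjoint intervals, m(union_i I_i) = sum_i m(I_i),
and m is invariant under swapping open/closed endpoints (single points have measure 0).
So m(E) = sum_i (b_i - a_i).
  I_1 has length -1 - (-2) = 1.
  I_2 has length 3/2 - 0 = 3/2.
  I_3 has length 13/2 - 7/2 = 3.
  I_4 has length 9 - 15/2 = 3/2.
Summing:
  m(E) = 1 + 3/2 + 3 + 3/2 = 7.

7


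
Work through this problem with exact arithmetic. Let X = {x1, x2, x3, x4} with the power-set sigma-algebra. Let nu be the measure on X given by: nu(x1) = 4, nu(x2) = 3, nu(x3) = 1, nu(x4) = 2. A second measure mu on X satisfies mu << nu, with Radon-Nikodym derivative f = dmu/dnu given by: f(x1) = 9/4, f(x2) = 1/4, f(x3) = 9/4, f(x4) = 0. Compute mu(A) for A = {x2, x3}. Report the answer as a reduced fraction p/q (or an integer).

By the defining property of the Radon-Nikodym derivative, for every measurable set A,
  mu(A) = integral_A f dnu.
Since nu is a discrete measure concentrated on the atoms of X, the integral over A reduces to the sum
  mu(A) = sum_{x in A} f(x) * nu({x}).
Computing each term:
  x2: f(x2) * nu(x2) = 1/4 * 3 = 3/4.
  x3: f(x3) * nu(x3) = 9/4 * 1 = 9/4.
Summing: mu(A) = 3/4 + 9/4 = 3.

3


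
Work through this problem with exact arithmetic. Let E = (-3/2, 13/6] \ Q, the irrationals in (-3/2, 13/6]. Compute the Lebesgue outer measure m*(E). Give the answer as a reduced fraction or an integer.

The interval I = (-3/2, 13/6] has m(I) = 13/6 - (-3/2) = 11/3 (endpoints are measure-zero, so open/closed/half-open agree). Write I = (I cap Q) u (I \ Q). The rationals in I are countable, so m*(I cap Q) = 0 (cover each rational by intervals whose total length is arbitrarily small). By countable subadditivity m*(I) <= m*(I cap Q) + m*(I \ Q), hence m*(I \ Q) >= m(I) = 11/3. The reverse inequality m*(I \ Q) <= m*(I) = 11/3 is trivial since (I \ Q) is a subset of I. Therefore m*(I \ Q) = 11/3.

11/3


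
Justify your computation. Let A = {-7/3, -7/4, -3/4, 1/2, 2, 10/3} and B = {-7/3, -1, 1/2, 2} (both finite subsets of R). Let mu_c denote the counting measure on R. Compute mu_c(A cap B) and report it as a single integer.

Counting measure on a finite set equals cardinality. mu_c(A cap B) = |A cap B| (elements appearing in both).
Enumerating the elements of A that also lie in B gives 3 element(s).
So mu_c(A cap B) = 3.

3


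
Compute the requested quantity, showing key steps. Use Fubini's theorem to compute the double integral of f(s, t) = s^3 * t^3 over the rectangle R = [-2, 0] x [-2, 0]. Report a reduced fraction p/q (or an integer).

f(s, t) is a tensor product of a function of s and a function of t, and both factors are bounded continuous (hence Lebesgue integrable) on the rectangle, so Fubini's theorem applies:
  integral_R f d(m x m) = (integral_a1^b1 s^3 ds) * (integral_a2^b2 t^3 dt).
Inner integral in s: integral_{-2}^{0} s^3 ds = (0^4 - (-2)^4)/4
  = -4.
Inner integral in t: integral_{-2}^{0} t^3 dt = (0^4 - (-2)^4)/4
  = -4.
Product: (-4) * (-4) = 16.

16


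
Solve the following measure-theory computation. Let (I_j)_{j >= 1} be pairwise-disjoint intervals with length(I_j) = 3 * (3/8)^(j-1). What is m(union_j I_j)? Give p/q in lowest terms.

By countable additivity of the Lebesgue measure on pairwise disjoint measurable sets,
  m(union_{j >= 1} I_j) = sum_{j >= 1} m(I_j) = sum_{j >= 1} a * r^(j-1),
  with a = 3 and r = 3/8.
Since 0 < r = 3/8 < 1, the geometric series converges:
  sum_{j >= 1} a * r^(j-1) = a / (1 - r).
  = 3 / (1 - 3/8)
  = 3 / (5/8)
  = 24/5.

24/5


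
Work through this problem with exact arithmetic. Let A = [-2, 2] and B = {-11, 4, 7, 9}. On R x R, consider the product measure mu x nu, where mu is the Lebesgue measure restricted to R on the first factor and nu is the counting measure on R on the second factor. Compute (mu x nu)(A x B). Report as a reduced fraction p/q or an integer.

For a measurable rectangle A x B, the product measure satisfies
  (mu x nu)(A x B) = mu(A) * nu(B).
  mu(A) = 4.
  nu(B) = 4.
  (mu x nu)(A x B) = 4 * 4 = 16.

16


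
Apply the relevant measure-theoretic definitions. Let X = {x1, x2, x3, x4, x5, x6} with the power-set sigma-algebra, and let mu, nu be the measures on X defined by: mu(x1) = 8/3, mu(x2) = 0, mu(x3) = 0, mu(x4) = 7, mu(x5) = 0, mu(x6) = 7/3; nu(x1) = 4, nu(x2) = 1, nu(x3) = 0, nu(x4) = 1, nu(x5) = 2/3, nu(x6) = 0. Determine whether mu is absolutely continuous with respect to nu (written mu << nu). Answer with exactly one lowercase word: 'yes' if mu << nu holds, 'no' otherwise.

mu << nu means: every nu-null measurable set is also mu-null; equivalently, for every atom x, if nu({x}) = 0 then mu({x}) = 0.
Checking each atom:
  x1: nu = 4 > 0 -> no constraint.
  x2: nu = 1 > 0 -> no constraint.
  x3: nu = 0, mu = 0 -> consistent with mu << nu.
  x4: nu = 1 > 0 -> no constraint.
  x5: nu = 2/3 > 0 -> no constraint.
  x6: nu = 0, mu = 7/3 > 0 -> violates mu << nu.
The atom(s) x6 violate the condition (nu = 0 but mu > 0). Therefore mu is NOT absolutely continuous w.r.t. nu.

no


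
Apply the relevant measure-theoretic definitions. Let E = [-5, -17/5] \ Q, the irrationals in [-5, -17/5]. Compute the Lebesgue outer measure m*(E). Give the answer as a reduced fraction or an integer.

The interval I = [-5, -17/5] has m(I) = -17/5 - (-5) = 8/5 (endpoints are measure-zero, so open/closed/half-open agree). Write I = (I cap Q) u (I \ Q). The rationals in I are countable, so m*(I cap Q) = 0 (cover each rational by intervals whose total length is arbitrarily small). By countable subadditivity m*(I) <= m*(I cap Q) + m*(I \ Q), hence m*(I \ Q) >= m(I) = 8/5. The reverse inequality m*(I \ Q) <= m*(I) = 8/5 is trivial since (I \ Q) is a subset of I. Therefore m*(I \ Q) = 8/5.

8/5


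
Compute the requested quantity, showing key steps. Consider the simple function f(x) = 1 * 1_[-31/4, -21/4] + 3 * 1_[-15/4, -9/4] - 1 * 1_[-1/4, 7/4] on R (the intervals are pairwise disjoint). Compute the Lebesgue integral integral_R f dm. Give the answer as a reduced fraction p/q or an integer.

For a simple function f = sum_i c_i * 1_{A_i} with disjoint A_i,
  integral f dm = sum_i c_i * m(A_i).
Lengths of the A_i:
  m(A_1) = -21/4 - (-31/4) = 5/2.
  m(A_2) = -9/4 - (-15/4) = 3/2.
  m(A_3) = 7/4 - (-1/4) = 2.
Contributions c_i * m(A_i):
  (1) * (5/2) = 5/2.
  (3) * (3/2) = 9/2.
  (-1) * (2) = -2.
Total: 5/2 + 9/2 - 2 = 5.

5


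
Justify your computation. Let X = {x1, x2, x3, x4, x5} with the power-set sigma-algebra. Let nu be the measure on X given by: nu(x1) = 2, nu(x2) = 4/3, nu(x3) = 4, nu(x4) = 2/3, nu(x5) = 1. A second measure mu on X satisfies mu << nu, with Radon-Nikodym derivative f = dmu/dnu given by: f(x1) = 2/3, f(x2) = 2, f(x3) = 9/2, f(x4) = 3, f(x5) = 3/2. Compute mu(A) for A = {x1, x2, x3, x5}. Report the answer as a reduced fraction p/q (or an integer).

By the defining property of the Radon-Nikodym derivative, for every measurable set A,
  mu(A) = integral_A f dnu.
Since nu is a discrete measure concentrated on the atoms of X, the integral over A reduces to the sum
  mu(A) = sum_{x in A} f(x) * nu({x}).
Computing each term:
  x1: f(x1) * nu(x1) = 2/3 * 2 = 4/3.
  x2: f(x2) * nu(x2) = 2 * 4/3 = 8/3.
  x3: f(x3) * nu(x3) = 9/2 * 4 = 18.
  x5: f(x5) * nu(x5) = 3/2 * 1 = 3/2.
Summing: mu(A) = 4/3 + 8/3 + 18 + 3/2 = 47/2.

47/2


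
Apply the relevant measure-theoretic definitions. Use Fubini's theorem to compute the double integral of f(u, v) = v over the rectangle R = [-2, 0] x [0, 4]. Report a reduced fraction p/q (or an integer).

f(u, v) is a tensor product of a function of u and a function of v, and both factors are bounded continuous (hence Lebesgue integrable) on the rectangle, so Fubini's theorem applies:
  integral_R f d(m x m) = (integral_a1^b1 1 du) * (integral_a2^b2 v dv).
Inner integral in u: integral_{-2}^{0} 1 du = (0^1 - (-2)^1)/1
  = 2.
Inner integral in v: integral_{0}^{4} v dv = (4^2 - 0^2)/2
  = 8.
Product: (2) * (8) = 16.

16


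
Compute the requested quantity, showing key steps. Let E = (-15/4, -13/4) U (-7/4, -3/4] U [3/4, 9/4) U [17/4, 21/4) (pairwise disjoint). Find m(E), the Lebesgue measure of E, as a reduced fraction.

For pairwise disjoint intervals, m(union_i I_i) = sum_i m(I_i),
and m is invariant under swapping open/closed endpoints (single points have measure 0).
So m(E) = sum_i (b_i - a_i).
  I_1 has length -13/4 - (-15/4) = 1/2.
  I_2 has length -3/4 - (-7/4) = 1.
  I_3 has length 9/4 - 3/4 = 3/2.
  I_4 has length 21/4 - 17/4 = 1.
Summing:
  m(E) = 1/2 + 1 + 3/2 + 1 = 4.

4


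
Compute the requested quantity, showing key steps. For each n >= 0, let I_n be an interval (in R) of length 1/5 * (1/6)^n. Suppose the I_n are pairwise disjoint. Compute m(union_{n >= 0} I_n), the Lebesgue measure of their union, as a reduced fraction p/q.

By countable additivity of the Lebesgue measure on pairwise disjoint measurable sets,
  m(union_{n >= 0} I_n) = sum_{n >= 0} m(I_n) = sum_{n >= 0} a * r^n,
  with a = 1/5 and r = 1/6.
Since 0 < r = 1/6 < 1, the geometric series converges:
  sum_{n >= 0} a * r^n = a / (1 - r).
  = 1/5 / (1 - 1/6)
  = 1/5 / (5/6)
  = 6/25.

6/25


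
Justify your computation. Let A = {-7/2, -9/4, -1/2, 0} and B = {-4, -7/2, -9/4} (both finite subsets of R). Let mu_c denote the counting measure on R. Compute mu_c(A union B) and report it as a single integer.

Counting measure on a finite set equals cardinality. By inclusion-exclusion, |A union B| = |A| + |B| - |A cap B|.
|A| = 4, |B| = 3, |A cap B| = 2.
So mu_c(A union B) = 4 + 3 - 2 = 5.

5


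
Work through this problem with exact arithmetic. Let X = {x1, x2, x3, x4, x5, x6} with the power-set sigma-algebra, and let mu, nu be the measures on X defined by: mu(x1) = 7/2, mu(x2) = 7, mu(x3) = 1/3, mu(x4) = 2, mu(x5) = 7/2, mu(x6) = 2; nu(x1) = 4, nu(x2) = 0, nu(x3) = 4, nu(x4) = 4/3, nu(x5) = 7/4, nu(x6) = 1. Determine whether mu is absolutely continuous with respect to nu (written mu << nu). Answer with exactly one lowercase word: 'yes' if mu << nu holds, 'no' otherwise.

mu << nu means: every nu-null measurable set is also mu-null; equivalently, for every atom x, if nu({x}) = 0 then mu({x}) = 0.
Checking each atom:
  x1: nu = 4 > 0 -> no constraint.
  x2: nu = 0, mu = 7 > 0 -> violates mu << nu.
  x3: nu = 4 > 0 -> no constraint.
  x4: nu = 4/3 > 0 -> no constraint.
  x5: nu = 7/4 > 0 -> no constraint.
  x6: nu = 1 > 0 -> no constraint.
The atom(s) x2 violate the condition (nu = 0 but mu > 0). Therefore mu is NOT absolutely continuous w.r.t. nu.

no


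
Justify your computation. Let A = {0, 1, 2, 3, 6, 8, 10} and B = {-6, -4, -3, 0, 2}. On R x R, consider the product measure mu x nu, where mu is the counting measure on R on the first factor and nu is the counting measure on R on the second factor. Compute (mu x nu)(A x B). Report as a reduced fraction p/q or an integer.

For a measurable rectangle A x B, the product measure satisfies
  (mu x nu)(A x B) = mu(A) * nu(B).
  mu(A) = 7.
  nu(B) = 5.
  (mu x nu)(A x B) = 7 * 5 = 35.

35


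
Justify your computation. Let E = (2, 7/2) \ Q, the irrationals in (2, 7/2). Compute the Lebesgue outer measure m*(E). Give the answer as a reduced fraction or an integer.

The interval I = (2, 7/2) has m(I) = 7/2 - 2 = 3/2 (endpoints are measure-zero, so open/closed/half-open agree). Write I = (I cap Q) u (I \ Q). The rationals in I are countable, so m*(I cap Q) = 0 (cover each rational by intervals whose total length is arbitrarily small). By countable subadditivity m*(I) <= m*(I cap Q) + m*(I \ Q), hence m*(I \ Q) >= m(I) = 3/2. The reverse inequality m*(I \ Q) <= m*(I) = 3/2 is trivial since (I \ Q) is a subset of I. Therefore m*(I \ Q) = 3/2.

3/2


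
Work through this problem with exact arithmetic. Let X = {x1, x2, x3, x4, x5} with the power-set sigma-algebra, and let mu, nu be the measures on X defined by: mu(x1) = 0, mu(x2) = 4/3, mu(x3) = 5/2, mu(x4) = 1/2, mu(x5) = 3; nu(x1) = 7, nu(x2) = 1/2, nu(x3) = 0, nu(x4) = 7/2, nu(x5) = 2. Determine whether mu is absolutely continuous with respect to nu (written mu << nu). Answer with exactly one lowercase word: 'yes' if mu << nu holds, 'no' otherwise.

mu << nu means: every nu-null measurable set is also mu-null; equivalently, for every atom x, if nu({x}) = 0 then mu({x}) = 0.
Checking each atom:
  x1: nu = 7 > 0 -> no constraint.
  x2: nu = 1/2 > 0 -> no constraint.
  x3: nu = 0, mu = 5/2 > 0 -> violates mu << nu.
  x4: nu = 7/2 > 0 -> no constraint.
  x5: nu = 2 > 0 -> no constraint.
The atom(s) x3 violate the condition (nu = 0 but mu > 0). Therefore mu is NOT absolutely continuous w.r.t. nu.

no


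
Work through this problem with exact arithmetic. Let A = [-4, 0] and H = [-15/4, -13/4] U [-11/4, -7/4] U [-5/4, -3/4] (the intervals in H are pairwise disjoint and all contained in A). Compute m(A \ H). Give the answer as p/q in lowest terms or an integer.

The ambient interval has length m(A) = 0 - (-4) = 4.
Since the holes are disjoint and sit inside A, by finite additivity
  m(H) = sum_i (b_i - a_i), and m(A \ H) = m(A) - m(H).
Computing the hole measures:
  m(H_1) = -13/4 - (-15/4) = 1/2.
  m(H_2) = -7/4 - (-11/4) = 1.
  m(H_3) = -3/4 - (-5/4) = 1/2.
Summed: m(H) = 1/2 + 1 + 1/2 = 2.
So m(A \ H) = 4 - 2 = 2.

2


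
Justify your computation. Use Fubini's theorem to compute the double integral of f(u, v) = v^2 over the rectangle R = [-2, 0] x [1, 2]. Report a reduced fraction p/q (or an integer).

f(u, v) is a tensor product of a function of u and a function of v, and both factors are bounded continuous (hence Lebesgue integrable) on the rectangle, so Fubini's theorem applies:
  integral_R f d(m x m) = (integral_a1^b1 1 du) * (integral_a2^b2 v^2 dv).
Inner integral in u: integral_{-2}^{0} 1 du = (0^1 - (-2)^1)/1
  = 2.
Inner integral in v: integral_{1}^{2} v^2 dv = (2^3 - 1^3)/3
  = 7/3.
Product: (2) * (7/3) = 14/3.

14/3


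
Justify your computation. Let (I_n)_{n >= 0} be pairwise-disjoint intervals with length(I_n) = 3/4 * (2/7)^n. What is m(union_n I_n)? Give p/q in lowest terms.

By countable additivity of the Lebesgue measure on pairwise disjoint measurable sets,
  m(union_{n >= 0} I_n) = sum_{n >= 0} m(I_n) = sum_{n >= 0} a * r^n,
  with a = 3/4 and r = 2/7.
Since 0 < r = 2/7 < 1, the geometric series converges:
  sum_{n >= 0} a * r^n = a / (1 - r).
  = 3/4 / (1 - 2/7)
  = 3/4 / (5/7)
  = 21/20.

21/20


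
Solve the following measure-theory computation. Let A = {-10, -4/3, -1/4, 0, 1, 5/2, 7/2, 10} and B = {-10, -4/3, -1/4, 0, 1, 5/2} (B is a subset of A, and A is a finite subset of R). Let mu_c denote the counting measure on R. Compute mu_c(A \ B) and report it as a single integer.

Counting measure assigns mu_c(E) = |E| (number of elements) when E is finite. For B subset A, A \ B is the set of elements of A not in B, so |A \ B| = |A| - |B|.
|A| = 8, |B| = 6, so mu_c(A \ B) = 8 - 6 = 2.

2


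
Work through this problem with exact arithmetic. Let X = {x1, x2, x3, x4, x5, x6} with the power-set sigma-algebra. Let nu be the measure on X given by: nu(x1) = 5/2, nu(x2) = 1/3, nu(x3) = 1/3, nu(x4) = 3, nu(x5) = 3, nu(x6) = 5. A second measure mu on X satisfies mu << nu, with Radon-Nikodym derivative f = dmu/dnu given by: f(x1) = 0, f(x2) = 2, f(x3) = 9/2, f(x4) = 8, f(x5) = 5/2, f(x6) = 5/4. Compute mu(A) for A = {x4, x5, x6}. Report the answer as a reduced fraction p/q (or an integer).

By the defining property of the Radon-Nikodym derivative, for every measurable set A,
  mu(A) = integral_A f dnu.
Since nu is a discrete measure concentrated on the atoms of X, the integral over A reduces to the sum
  mu(A) = sum_{x in A} f(x) * nu({x}).
Computing each term:
  x4: f(x4) * nu(x4) = 8 * 3 = 24.
  x5: f(x5) * nu(x5) = 5/2 * 3 = 15/2.
  x6: f(x6) * nu(x6) = 5/4 * 5 = 25/4.
Summing: mu(A) = 24 + 15/2 + 25/4 = 151/4.

151/4


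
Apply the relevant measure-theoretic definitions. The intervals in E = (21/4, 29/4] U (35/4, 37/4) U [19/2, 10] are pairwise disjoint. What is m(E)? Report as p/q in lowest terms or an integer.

For pairwise disjoint intervals, m(union_i I_i) = sum_i m(I_i),
and m is invariant under swapping open/closed endpoints (single points have measure 0).
So m(E) = sum_i (b_i - a_i).
  I_1 has length 29/4 - 21/4 = 2.
  I_2 has length 37/4 - 35/4 = 1/2.
  I_3 has length 10 - 19/2 = 1/2.
Summing:
  m(E) = 2 + 1/2 + 1/2 = 3.

3


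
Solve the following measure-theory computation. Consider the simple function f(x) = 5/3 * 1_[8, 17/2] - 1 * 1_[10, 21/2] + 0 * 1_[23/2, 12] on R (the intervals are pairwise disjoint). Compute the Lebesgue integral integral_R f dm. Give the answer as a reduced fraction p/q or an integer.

For a simple function f = sum_i c_i * 1_{A_i} with disjoint A_i,
  integral f dm = sum_i c_i * m(A_i).
Lengths of the A_i:
  m(A_1) = 17/2 - 8 = 1/2.
  m(A_2) = 21/2 - 10 = 1/2.
  m(A_3) = 12 - 23/2 = 1/2.
Contributions c_i * m(A_i):
  (5/3) * (1/2) = 5/6.
  (-1) * (1/2) = -1/2.
  (0) * (1/2) = 0.
Total: 5/6 - 1/2 + 0 = 1/3.

1/3


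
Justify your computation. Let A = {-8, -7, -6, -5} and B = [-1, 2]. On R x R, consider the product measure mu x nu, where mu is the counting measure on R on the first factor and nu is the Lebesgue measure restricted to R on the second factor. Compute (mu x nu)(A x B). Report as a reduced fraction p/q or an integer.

For a measurable rectangle A x B, the product measure satisfies
  (mu x nu)(A x B) = mu(A) * nu(B).
  mu(A) = 4.
  nu(B) = 3.
  (mu x nu)(A x B) = 4 * 3 = 12.

12


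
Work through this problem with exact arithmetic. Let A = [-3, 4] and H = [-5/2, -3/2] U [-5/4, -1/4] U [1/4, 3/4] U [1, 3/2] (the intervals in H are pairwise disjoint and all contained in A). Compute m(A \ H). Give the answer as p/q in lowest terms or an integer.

The ambient interval has length m(A) = 4 - (-3) = 7.
Since the holes are disjoint and sit inside A, by finite additivity
  m(H) = sum_i (b_i - a_i), and m(A \ H) = m(A) - m(H).
Computing the hole measures:
  m(H_1) = -3/2 - (-5/2) = 1.
  m(H_2) = -1/4 - (-5/4) = 1.
  m(H_3) = 3/4 - 1/4 = 1/2.
  m(H_4) = 3/2 - 1 = 1/2.
Summed: m(H) = 1 + 1 + 1/2 + 1/2 = 3.
So m(A \ H) = 7 - 3 = 4.

4


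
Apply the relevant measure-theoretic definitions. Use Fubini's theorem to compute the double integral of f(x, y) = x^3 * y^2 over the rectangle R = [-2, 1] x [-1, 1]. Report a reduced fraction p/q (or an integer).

f(x, y) is a tensor product of a function of x and a function of y, and both factors are bounded continuous (hence Lebesgue integrable) on the rectangle, so Fubini's theorem applies:
  integral_R f d(m x m) = (integral_a1^b1 x^3 dx) * (integral_a2^b2 y^2 dy).
Inner integral in x: integral_{-2}^{1} x^3 dx = (1^4 - (-2)^4)/4
  = -15/4.
Inner integral in y: integral_{-1}^{1} y^2 dy = (1^3 - (-1)^3)/3
  = 2/3.
Product: (-15/4) * (2/3) = -5/2.

-5/2


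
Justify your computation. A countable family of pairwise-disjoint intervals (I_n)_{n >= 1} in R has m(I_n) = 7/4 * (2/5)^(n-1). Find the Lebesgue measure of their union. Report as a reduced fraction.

By countable additivity of the Lebesgue measure on pairwise disjoint measurable sets,
  m(union_{n >= 1} I_n) = sum_{n >= 1} m(I_n) = sum_{n >= 1} a * r^(n-1),
  with a = 7/4 and r = 2/5.
Since 0 < r = 2/5 < 1, the geometric series converges:
  sum_{n >= 1} a * r^(n-1) = a / (1 - r).
  = 7/4 / (1 - 2/5)
  = 7/4 / (3/5)
  = 35/12.

35/12


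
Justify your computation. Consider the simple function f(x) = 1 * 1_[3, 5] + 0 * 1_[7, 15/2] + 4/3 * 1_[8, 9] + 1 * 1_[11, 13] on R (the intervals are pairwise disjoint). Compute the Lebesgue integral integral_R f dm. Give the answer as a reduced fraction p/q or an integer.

For a simple function f = sum_i c_i * 1_{A_i} with disjoint A_i,
  integral f dm = sum_i c_i * m(A_i).
Lengths of the A_i:
  m(A_1) = 5 - 3 = 2.
  m(A_2) = 15/2 - 7 = 1/2.
  m(A_3) = 9 - 8 = 1.
  m(A_4) = 13 - 11 = 2.
Contributions c_i * m(A_i):
  (1) * (2) = 2.
  (0) * (1/2) = 0.
  (4/3) * (1) = 4/3.
  (1) * (2) = 2.
Total: 2 + 0 + 4/3 + 2 = 16/3.

16/3


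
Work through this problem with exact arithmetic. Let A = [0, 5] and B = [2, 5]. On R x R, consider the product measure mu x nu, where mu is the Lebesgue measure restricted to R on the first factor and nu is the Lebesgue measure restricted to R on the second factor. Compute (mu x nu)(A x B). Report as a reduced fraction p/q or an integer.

For a measurable rectangle A x B, the product measure satisfies
  (mu x nu)(A x B) = mu(A) * nu(B).
  mu(A) = 5.
  nu(B) = 3.
  (mu x nu)(A x B) = 5 * 3 = 15.

15


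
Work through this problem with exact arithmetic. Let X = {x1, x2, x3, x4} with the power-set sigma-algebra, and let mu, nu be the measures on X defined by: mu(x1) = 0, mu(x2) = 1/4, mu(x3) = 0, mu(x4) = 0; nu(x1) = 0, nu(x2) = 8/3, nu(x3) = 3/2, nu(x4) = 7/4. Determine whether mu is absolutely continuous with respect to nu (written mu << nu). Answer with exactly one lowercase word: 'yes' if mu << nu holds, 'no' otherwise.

mu << nu means: every nu-null measurable set is also mu-null; equivalently, for every atom x, if nu({x}) = 0 then mu({x}) = 0.
Checking each atom:
  x1: nu = 0, mu = 0 -> consistent with mu << nu.
  x2: nu = 8/3 > 0 -> no constraint.
  x3: nu = 3/2 > 0 -> no constraint.
  x4: nu = 7/4 > 0 -> no constraint.
No atom violates the condition. Therefore mu << nu.

yes


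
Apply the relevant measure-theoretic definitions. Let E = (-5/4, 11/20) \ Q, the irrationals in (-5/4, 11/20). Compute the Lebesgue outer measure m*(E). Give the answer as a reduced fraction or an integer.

The interval I = (-5/4, 11/20) has m(I) = 11/20 - (-5/4) = 9/5 (endpoints are measure-zero, so open/closed/half-open agree). Write I = (I cap Q) u (I \ Q). The rationals in I are countable, so m*(I cap Q) = 0 (cover each rational by intervals whose total length is arbitrarily small). By countable subadditivity m*(I) <= m*(I cap Q) + m*(I \ Q), hence m*(I \ Q) >= m(I) = 9/5. The reverse inequality m*(I \ Q) <= m*(I) = 9/5 is trivial since (I \ Q) is a subset of I. Therefore m*(I \ Q) = 9/5.

9/5


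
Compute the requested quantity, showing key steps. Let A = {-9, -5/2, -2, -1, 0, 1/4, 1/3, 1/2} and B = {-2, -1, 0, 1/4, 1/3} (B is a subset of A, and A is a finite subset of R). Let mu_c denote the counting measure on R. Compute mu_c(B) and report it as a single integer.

Counting measure assigns mu_c(E) = |E| (number of elements) when E is finite.
B has 5 element(s), so mu_c(B) = 5.

5


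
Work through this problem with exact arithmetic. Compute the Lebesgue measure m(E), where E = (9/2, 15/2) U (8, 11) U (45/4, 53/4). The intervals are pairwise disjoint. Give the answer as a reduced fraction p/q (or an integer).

For pairwise disjoint intervals, m(union_i I_i) = sum_i m(I_i),
and m is invariant under swapping open/closed endpoints (single points have measure 0).
So m(E) = sum_i (b_i - a_i).
  I_1 has length 15/2 - 9/2 = 3.
  I_2 has length 11 - 8 = 3.
  I_3 has length 53/4 - 45/4 = 2.
Summing:
  m(E) = 3 + 3 + 2 = 8.

8


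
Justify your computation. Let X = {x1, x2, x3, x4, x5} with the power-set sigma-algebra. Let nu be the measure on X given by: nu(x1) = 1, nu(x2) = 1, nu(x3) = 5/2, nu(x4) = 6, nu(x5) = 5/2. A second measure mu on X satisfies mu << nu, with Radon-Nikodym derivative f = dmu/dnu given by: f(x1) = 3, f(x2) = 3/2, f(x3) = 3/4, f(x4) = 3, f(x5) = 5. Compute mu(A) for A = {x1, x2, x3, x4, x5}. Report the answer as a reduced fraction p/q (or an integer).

By the defining property of the Radon-Nikodym derivative, for every measurable set A,
  mu(A) = integral_A f dnu.
Since nu is a discrete measure concentrated on the atoms of X, the integral over A reduces to the sum
  mu(A) = sum_{x in A} f(x) * nu({x}).
Computing each term:
  x1: f(x1) * nu(x1) = 3 * 1 = 3.
  x2: f(x2) * nu(x2) = 3/2 * 1 = 3/2.
  x3: f(x3) * nu(x3) = 3/4 * 5/2 = 15/8.
  x4: f(x4) * nu(x4) = 3 * 6 = 18.
  x5: f(x5) * nu(x5) = 5 * 5/2 = 25/2.
Summing: mu(A) = 3 + 3/2 + 15/8 + 18 + 25/2 = 295/8.

295/8


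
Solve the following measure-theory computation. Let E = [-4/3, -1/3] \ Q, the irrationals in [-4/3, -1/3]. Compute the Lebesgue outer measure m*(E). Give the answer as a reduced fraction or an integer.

The interval I = [-4/3, -1/3] has m(I) = -1/3 - (-4/3) = 1 (endpoints are measure-zero, so open/closed/half-open agree). Write I = (I cap Q) u (I \ Q). The rationals in I are countable, so m*(I cap Q) = 0 (cover each rational by intervals whose total length is arbitrarily small). By countable subadditivity m*(I) <= m*(I cap Q) + m*(I \ Q), hence m*(I \ Q) >= m(I) = 1. The reverse inequality m*(I \ Q) <= m*(I) = 1 is trivial since (I \ Q) is a subset of I. Therefore m*(I \ Q) = 1.

1


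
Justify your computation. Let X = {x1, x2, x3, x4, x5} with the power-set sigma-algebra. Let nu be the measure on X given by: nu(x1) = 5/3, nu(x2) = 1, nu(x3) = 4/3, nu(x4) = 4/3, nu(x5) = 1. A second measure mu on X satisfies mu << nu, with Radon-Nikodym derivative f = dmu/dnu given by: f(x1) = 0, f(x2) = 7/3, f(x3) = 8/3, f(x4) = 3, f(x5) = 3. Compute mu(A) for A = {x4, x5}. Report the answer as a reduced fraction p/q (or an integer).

By the defining property of the Radon-Nikodym derivative, for every measurable set A,
  mu(A) = integral_A f dnu.
Since nu is a discrete measure concentrated on the atoms of X, the integral over A reduces to the sum
  mu(A) = sum_{x in A} f(x) * nu({x}).
Computing each term:
  x4: f(x4) * nu(x4) = 3 * 4/3 = 4.
  x5: f(x5) * nu(x5) = 3 * 1 = 3.
Summing: mu(A) = 4 + 3 = 7.

7


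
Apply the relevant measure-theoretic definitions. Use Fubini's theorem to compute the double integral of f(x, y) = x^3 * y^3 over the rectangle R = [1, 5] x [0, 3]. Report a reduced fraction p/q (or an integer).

f(x, y) is a tensor product of a function of x and a function of y, and both factors are bounded continuous (hence Lebesgue integrable) on the rectangle, so Fubini's theorem applies:
  integral_R f d(m x m) = (integral_a1^b1 x^3 dx) * (integral_a2^b2 y^3 dy).
Inner integral in x: integral_{1}^{5} x^3 dx = (5^4 - 1^4)/4
  = 156.
Inner integral in y: integral_{0}^{3} y^3 dy = (3^4 - 0^4)/4
  = 81/4.
Product: (156) * (81/4) = 3159.

3159


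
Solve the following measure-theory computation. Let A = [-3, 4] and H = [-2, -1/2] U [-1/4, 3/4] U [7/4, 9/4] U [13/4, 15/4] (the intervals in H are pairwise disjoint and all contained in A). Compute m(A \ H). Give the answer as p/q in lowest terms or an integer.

The ambient interval has length m(A) = 4 - (-3) = 7.
Since the holes are disjoint and sit inside A, by finite additivity
  m(H) = sum_i (b_i - a_i), and m(A \ H) = m(A) - m(H).
Computing the hole measures:
  m(H_1) = -1/2 - (-2) = 3/2.
  m(H_2) = 3/4 - (-1/4) = 1.
  m(H_3) = 9/4 - 7/4 = 1/2.
  m(H_4) = 15/4 - 13/4 = 1/2.
Summed: m(H) = 3/2 + 1 + 1/2 + 1/2 = 7/2.
So m(A \ H) = 7 - 7/2 = 7/2.

7/2


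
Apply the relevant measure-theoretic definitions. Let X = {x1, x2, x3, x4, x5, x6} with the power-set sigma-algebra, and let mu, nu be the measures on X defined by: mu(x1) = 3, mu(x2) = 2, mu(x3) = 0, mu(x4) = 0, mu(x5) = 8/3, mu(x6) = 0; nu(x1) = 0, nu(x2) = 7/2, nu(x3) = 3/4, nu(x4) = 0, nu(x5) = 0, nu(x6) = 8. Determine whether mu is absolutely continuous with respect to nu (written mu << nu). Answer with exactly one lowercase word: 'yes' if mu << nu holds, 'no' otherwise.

mu << nu means: every nu-null measurable set is also mu-null; equivalently, for every atom x, if nu({x}) = 0 then mu({x}) = 0.
Checking each atom:
  x1: nu = 0, mu = 3 > 0 -> violates mu << nu.
  x2: nu = 7/2 > 0 -> no constraint.
  x3: nu = 3/4 > 0 -> no constraint.
  x4: nu = 0, mu = 0 -> consistent with mu << nu.
  x5: nu = 0, mu = 8/3 > 0 -> violates mu << nu.
  x6: nu = 8 > 0 -> no constraint.
The atom(s) x1, x5 violate the condition (nu = 0 but mu > 0). Therefore mu is NOT absolutely continuous w.r.t. nu.

no


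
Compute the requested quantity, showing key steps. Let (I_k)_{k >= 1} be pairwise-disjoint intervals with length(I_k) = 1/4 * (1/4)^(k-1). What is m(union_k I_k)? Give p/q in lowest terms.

By countable additivity of the Lebesgue measure on pairwise disjoint measurable sets,
  m(union_{k >= 1} I_k) = sum_{k >= 1} m(I_k) = sum_{k >= 1} a * r^(k-1),
  with a = 1/4 and r = 1/4.
Since 0 < r = 1/4 < 1, the geometric series converges:
  sum_{k >= 1} a * r^(k-1) = a / (1 - r).
  = 1/4 / (1 - 1/4)
  = 1/4 / (3/4)
  = 1/3.

1/3


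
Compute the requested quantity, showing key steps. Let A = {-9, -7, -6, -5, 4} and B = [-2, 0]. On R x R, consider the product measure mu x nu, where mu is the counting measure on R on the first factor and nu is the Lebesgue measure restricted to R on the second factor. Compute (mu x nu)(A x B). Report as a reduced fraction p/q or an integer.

For a measurable rectangle A x B, the product measure satisfies
  (mu x nu)(A x B) = mu(A) * nu(B).
  mu(A) = 5.
  nu(B) = 2.
  (mu x nu)(A x B) = 5 * 2 = 10.

10


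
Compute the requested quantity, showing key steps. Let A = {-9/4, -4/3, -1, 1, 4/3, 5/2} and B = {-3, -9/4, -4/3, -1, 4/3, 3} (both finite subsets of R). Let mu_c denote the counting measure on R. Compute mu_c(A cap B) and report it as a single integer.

Counting measure on a finite set equals cardinality. mu_c(A cap B) = |A cap B| (elements appearing in both).
Enumerating the elements of A that also lie in B gives 4 element(s).
So mu_c(A cap B) = 4.

4


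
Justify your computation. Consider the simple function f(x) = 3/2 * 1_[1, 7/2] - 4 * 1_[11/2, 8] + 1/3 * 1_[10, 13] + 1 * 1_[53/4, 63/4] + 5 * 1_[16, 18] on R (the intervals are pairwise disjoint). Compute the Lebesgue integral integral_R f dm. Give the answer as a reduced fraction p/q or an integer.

For a simple function f = sum_i c_i * 1_{A_i} with disjoint A_i,
  integral f dm = sum_i c_i * m(A_i).
Lengths of the A_i:
  m(A_1) = 7/2 - 1 = 5/2.
  m(A_2) = 8 - 11/2 = 5/2.
  m(A_3) = 13 - 10 = 3.
  m(A_4) = 63/4 - 53/4 = 5/2.
  m(A_5) = 18 - 16 = 2.
Contributions c_i * m(A_i):
  (3/2) * (5/2) = 15/4.
  (-4) * (5/2) = -10.
  (1/3) * (3) = 1.
  (1) * (5/2) = 5/2.
  (5) * (2) = 10.
Total: 15/4 - 10 + 1 + 5/2 + 10 = 29/4.

29/4


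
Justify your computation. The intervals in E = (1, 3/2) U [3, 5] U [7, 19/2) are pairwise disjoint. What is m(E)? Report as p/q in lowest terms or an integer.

For pairwise disjoint intervals, m(union_i I_i) = sum_i m(I_i),
and m is invariant under swapping open/closed endpoints (single points have measure 0).
So m(E) = sum_i (b_i - a_i).
  I_1 has length 3/2 - 1 = 1/2.
  I_2 has length 5 - 3 = 2.
  I_3 has length 19/2 - 7 = 5/2.
Summing:
  m(E) = 1/2 + 2 + 5/2 = 5.

5
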